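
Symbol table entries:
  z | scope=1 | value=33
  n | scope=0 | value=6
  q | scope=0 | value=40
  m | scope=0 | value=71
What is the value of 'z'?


Searching symbol table for 'z':
  z | scope=1 | value=33 <- MATCH
  n | scope=0 | value=6
  q | scope=0 | value=40
  m | scope=0 | value=71
Found 'z' at scope 1 with value 33

33


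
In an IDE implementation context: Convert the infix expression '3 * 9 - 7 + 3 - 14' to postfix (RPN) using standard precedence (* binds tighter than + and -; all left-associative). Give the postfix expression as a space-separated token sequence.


Applying the shunting-yard algorithm:
  Operand 3 -> output
  Push '*' onto operator stack -> op-stack: [*]
  Operand 9 -> output
  See '-' (prec 1); top '*' (prec 2) >= it -> pop '*' to output
  Push '-' onto operator stack -> op-stack: [-]
  Operand 7 -> output
  See '+' (prec 1); top '-' (prec 1) >= it -> pop '-' to output
  Push '+' onto operator stack -> op-stack: [+]
  Operand 3 -> output
  See '-' (prec 1); top '+' (prec 1) >= it -> pop '+' to output
  Push '-' onto operator stack -> op-stack: [-]
  Operand 14 -> output
  End of input: pop '-' to output
Postfix result: 3 9 * 7 - 3 + 14 -

3 9 * 7 - 3 + 14 -


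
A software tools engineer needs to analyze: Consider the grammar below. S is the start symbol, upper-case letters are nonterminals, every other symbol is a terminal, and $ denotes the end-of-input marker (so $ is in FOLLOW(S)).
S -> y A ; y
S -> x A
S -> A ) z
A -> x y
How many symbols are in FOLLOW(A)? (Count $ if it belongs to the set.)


S is the start symbol and does not occur in any rule body, so FOLLOW(S) = {$}.
Examining every occurrence of A in a rule body:
  S -> y A ; y : A is followed by terminal ';' -> add ';'
  S -> x A : A is at the right end -> add FOLLOW(S) = {$}
  S -> A ) z : A is followed by terminal ')' -> add ')'
  A -> x y : A does not occur in the body -> contributes nothing
FOLLOW(A) = {), ;, $}
Count: 3

3


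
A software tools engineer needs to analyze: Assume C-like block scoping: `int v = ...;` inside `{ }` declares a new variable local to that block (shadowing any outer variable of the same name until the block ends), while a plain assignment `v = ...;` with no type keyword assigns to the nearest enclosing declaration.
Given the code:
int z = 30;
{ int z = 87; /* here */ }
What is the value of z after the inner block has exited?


Analyzing scoping rules:
Outer scope: declares z = 30
Inner block: 'int z = 87;' declares a NEW z that shadows the outer one
When the block exits the inner z goes out of scope; the outer z was never modified -> 30
Result: 30

30


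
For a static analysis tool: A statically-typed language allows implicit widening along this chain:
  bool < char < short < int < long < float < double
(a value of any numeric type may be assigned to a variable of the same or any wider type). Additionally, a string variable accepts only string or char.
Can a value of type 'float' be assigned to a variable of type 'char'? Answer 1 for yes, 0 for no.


Target variable type: char
Source value type: float
Numeric ranks: float=5, char=1
Widening allowed iff rank(source) <= rank(target): 5 <= 1? No
Result: 0

0


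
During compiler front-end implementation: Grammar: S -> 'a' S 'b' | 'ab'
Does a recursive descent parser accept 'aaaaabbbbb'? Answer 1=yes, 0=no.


Grammar accepts strings of the form a^n b^n (n >= 1)
Word: 'aaaaabbbbb'
Counting: 5 a's and 5 b's
Check: 5 == 5? Yes
Derivation (S -> aSb applied 4 time(s), then S -> ab): S => aSb => aaSbb => aaaSbbb => aaaaSbbbb => aaaaabbbbb
Accepted

1


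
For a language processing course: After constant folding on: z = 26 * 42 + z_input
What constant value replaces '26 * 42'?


Identifying constant sub-expression:
  Original: z = 26 * 42 + z_input
  26 and 42 are both compile-time constants
  Evaluating: 26 * 42 = 1092
  After folding: z = 1092 + z_input

1092


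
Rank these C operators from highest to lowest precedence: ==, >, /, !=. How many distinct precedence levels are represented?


Looking up precedence for each operator:
  == -> precedence 3
  > -> precedence 4
  / -> precedence 6
  != -> precedence 3
Sorted highest to lowest: /, >, ==, !=
Distinct precedence values: [6, 4, 3]
Number of distinct levels: 3

3


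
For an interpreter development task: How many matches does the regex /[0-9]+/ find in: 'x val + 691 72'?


Pattern: /[0-9]+/ (int literals)
Input: 'x val + 691 72'
Scanning for matches:
  Match 1: '691'
  Match 2: '72'
Total matches: 2

2


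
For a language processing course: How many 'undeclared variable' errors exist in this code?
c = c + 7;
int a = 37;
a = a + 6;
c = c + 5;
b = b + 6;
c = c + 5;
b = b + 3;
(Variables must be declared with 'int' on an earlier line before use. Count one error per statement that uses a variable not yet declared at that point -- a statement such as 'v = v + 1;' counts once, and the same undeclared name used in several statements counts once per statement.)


Scanning code line by line:
  Line 1: use 'c' -> ERROR (undeclared)
  Line 2: declare 'a' -> declared = ['a']
  Line 3: use 'a' -> OK (declared)
  Line 4: use 'c' -> ERROR (undeclared)
  Line 5: use 'b' -> ERROR (undeclared)
  Line 6: use 'c' -> ERROR (undeclared)
  Line 7: use 'b' -> ERROR (undeclared)
Total undeclared variable errors: 5

5


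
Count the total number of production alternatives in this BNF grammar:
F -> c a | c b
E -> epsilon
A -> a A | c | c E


Counting alternatives per rule:
  F: 2 alternative(s)
  E: 1 alternative(s)
  A: 3 alternative(s)
Sum: 2 + 1 + 3 = 6

6


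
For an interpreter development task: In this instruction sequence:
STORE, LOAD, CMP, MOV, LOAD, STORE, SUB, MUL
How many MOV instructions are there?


Scanning instruction sequence for MOV:
  Position 1: STORE
  Position 2: LOAD
  Position 3: CMP
  Position 4: MOV <- MATCH
  Position 5: LOAD
  Position 6: STORE
  Position 7: SUB
  Position 8: MUL
Matches at positions: [4]
Total MOV count: 1

1


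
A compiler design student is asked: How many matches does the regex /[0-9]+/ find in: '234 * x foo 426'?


Pattern: /[0-9]+/ (int literals)
Input: '234 * x foo 426'
Scanning for matches:
  Match 1: '234'
  Match 2: '426'
Total matches: 2

2


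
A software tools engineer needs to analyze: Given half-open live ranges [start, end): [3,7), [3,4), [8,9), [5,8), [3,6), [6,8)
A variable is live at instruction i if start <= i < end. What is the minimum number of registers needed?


Live ranges:
  Var0: [3, 7)
  Var1: [3, 4)
  Var2: [8, 9)
  Var3: [5, 8)
  Var4: [3, 6)
  Var5: [6, 8)
Sweep-line events (position, delta, active):
  pos=3 start -> active=1
  pos=3 start -> active=2
  pos=3 start -> active=3
  pos=4 end -> active=2
  pos=5 start -> active=3
  pos=6 end -> active=2
  pos=6 start -> active=3
  pos=7 end -> active=2
  pos=8 end -> active=1
  pos=8 end -> active=0
  pos=8 start -> active=1
  pos=9 end -> active=0
Maximum simultaneous active: 3
Minimum registers needed: 3

3


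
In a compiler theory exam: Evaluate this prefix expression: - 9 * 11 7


Parsing prefix expression: - 9 * 11 7
Step 1: Innermost operation '* 11 7'
  11 * 7 = 77
Step 2: Outer operation '- 9 [77]'
  9 - 77 = -68

-68


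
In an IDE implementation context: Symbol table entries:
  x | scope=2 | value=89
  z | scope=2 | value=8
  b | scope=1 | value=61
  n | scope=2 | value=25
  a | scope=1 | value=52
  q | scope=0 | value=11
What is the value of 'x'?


Searching symbol table for 'x':
  x | scope=2 | value=89 <- MATCH
  z | scope=2 | value=8
  b | scope=1 | value=61
  n | scope=2 | value=25
  a | scope=1 | value=52
  q | scope=0 | value=11
Found 'x' at scope 2 with value 89

89


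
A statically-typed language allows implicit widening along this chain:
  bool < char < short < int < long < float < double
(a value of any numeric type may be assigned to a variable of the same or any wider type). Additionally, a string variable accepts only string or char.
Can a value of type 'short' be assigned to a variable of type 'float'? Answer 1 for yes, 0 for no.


Target variable type: float
Source value type: short
Numeric ranks: short=2, float=5
Widening allowed iff rank(source) <= rank(target): 2 <= 5? Yes
Result: 1

1


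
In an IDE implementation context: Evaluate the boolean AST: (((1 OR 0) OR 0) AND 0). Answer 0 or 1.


Step 1: Evaluate inner node
  1 OR 0 = 1
Step 2: Evaluate next node
  1 OR 0 = 1
Step 3: Evaluate root node
  1 AND 0 = 0

0


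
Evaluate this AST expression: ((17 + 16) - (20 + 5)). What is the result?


Expression: ((17 + 16) - (20 + 5))
Evaluating step by step:
  17 + 16 = 33
  20 + 5 = 25
  33 - 25 = 8
Result: 8

8


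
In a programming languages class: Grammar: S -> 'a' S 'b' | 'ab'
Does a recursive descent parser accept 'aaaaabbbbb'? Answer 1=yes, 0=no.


Grammar accepts strings of the form a^n b^n (n >= 1)
Word: 'aaaaabbbbb'
Counting: 5 a's and 5 b's
Check: 5 == 5? Yes
Derivation (S -> aSb applied 4 time(s), then S -> ab): S => aSb => aaSbb => aaaSbbb => aaaaSbbbb => aaaaabbbbb
Accepted

1


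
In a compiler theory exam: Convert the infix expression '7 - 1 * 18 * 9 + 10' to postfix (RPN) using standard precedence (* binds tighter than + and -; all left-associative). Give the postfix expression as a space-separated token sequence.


Applying the shunting-yard algorithm:
  Operand 7 -> output
  Push '-' onto operator stack -> op-stack: [-]
  Operand 1 -> output
  Push '*' onto operator stack -> op-stack: [-, *]
  Operand 18 -> output
  See '*' (prec 2); top '*' (prec 2) >= it -> pop '*' to output
  Push '*' onto operator stack -> op-stack: [-, *]
  Operand 9 -> output
  See '+' (prec 1); top '*' (prec 2) >= it -> pop '*' to output
  See '+' (prec 1); top '-' (prec 1) >= it -> pop '-' to output
  Push '+' onto operator stack -> op-stack: [+]
  Operand 10 -> output
  End of input: pop '+' to output
Postfix result: 7 1 18 * 9 * - 10 +

7 1 18 * 9 * - 10 +


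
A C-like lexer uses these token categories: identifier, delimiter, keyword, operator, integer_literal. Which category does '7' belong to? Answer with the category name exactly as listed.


Token: '7'
Checking categories:
  identifier: no
  integer_literal: YES
  operator: no
  keyword: no
  delimiter: no
Category: integer_literal

integer_literal


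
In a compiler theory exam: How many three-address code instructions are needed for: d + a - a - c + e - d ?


Expression: d + a - a - c + e - d
Generating three-address code (respecting * over +/- precedence):
  Instruction 1: t1 = d + a
  Instruction 2: t2 = t1 - a
  Instruction 3: t3 = t2 - c
  Instruction 4: t4 = t3 + e
  Instruction 5: t5 = t4 - d
Total instructions: 5

5


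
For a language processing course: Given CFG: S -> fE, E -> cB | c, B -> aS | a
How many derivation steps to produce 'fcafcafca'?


Grammar: S -> fE, E -> cB | c, B -> aS | a
Deriving 'fcafcafca':
Step 1: S -> fE => fE
Step 2: E -> cB => fcB
Step 3: B -> aS => fcaS
Step 4: S -> fE => fcafE
Step 5: E -> cB => fcafcB
Step 6: B -> aS => fcafcaS
Step 7: S -> fE => fcafcafE
Step 8: E -> cB => fcafcafcB
Step 9: B -> a => fcafcafca
Total derivation steps: 9

9


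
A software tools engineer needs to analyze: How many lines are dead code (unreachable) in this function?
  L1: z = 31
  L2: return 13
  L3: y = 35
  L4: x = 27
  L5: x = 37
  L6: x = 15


Analyzing control flow:
  L1: reachable (before return)
  L2: reachable (return statement)
  L3: DEAD (after return at L2)
  L4: DEAD (after return at L2)
  L5: DEAD (after return at L2)
  L6: DEAD (after return at L2)
Return at L2, total lines = 6
Dead lines: L3 through L6
Count: 4

4


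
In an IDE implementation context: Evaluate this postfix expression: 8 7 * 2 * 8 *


Processing tokens left to right:
Push 8, Push 7
Pop 8 and 7, compute 8 * 7 = 56, push 56
Push 2
Pop 56 and 2, compute 56 * 2 = 112, push 112
Push 8
Pop 112 and 8, compute 112 * 8 = 896, push 896
Stack result: 896

896


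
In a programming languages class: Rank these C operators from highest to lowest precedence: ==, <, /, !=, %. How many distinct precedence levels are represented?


Looking up precedence for each operator:
  == -> precedence 3
  < -> precedence 4
  / -> precedence 6
  != -> precedence 3
  % -> precedence 6
Sorted highest to lowest: /, %, <, ==, !=
Distinct precedence values: [6, 4, 3]
Number of distinct levels: 3

3


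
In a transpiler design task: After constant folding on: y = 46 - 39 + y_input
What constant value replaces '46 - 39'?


Identifying constant sub-expression:
  Original: y = 46 - 39 + y_input
  46 and 39 are both compile-time constants
  Evaluating: 46 - 39 = 7
  After folding: y = 7 + y_input

7


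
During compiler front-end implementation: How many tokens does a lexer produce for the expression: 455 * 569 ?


Scanning '455 * 569'
Token 1: '455' -> integer_literal
Token 2: '*' -> operator
Token 3: '569' -> integer_literal
Total tokens: 3

3


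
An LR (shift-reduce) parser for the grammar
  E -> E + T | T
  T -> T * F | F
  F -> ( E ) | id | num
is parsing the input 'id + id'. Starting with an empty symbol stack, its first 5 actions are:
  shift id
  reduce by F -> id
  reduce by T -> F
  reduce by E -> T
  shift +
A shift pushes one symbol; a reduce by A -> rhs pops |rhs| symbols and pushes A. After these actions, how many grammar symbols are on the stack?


Tracking the symbol stack through each action:
  Action 1: shift 'id' : push -> stack = [id] (size 1)
  Action 2: reduce by F -> id : pop 1, push F -> stack = [F] (size 1)
  Action 3: reduce by T -> F : pop 1, push T -> stack = [T] (size 1)
  Action 4: reduce by E -> T : pop 1, push E -> stack = [E] (size 1)
  Action 5: shift '+' : push -> stack = [E, +] (size 2)
Final stack size: 2

2


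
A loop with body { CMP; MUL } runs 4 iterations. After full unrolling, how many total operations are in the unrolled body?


Loop body operations: CMP, MUL (2 ops per iteration)
Unrolling 4 iterations:
  Iteration 1: CMP, MUL (2 ops)
  Iteration 2: CMP, MUL (2 ops)
  Iteration 3: CMP, MUL (2 ops)
  Iteration 4: CMP, MUL (2 ops)
Total: 4 iterations * 2 ops/iter = 8 operations

8


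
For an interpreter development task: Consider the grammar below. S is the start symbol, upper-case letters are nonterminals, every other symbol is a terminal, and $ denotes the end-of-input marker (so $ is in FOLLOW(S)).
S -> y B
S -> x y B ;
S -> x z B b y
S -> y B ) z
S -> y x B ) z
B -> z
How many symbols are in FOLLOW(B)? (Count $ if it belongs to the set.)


S is the start symbol and does not occur in any rule body, so FOLLOW(S) = {$}.
Examining every occurrence of B in a rule body:
  S -> y B : B is at the right end -> add FOLLOW(S) = {$}
  S -> x y B ; : B is followed by terminal ';' -> add ';'
  S -> x z B b y : B is followed by terminal 'b' -> add 'b'
  S -> y B ) z : B is followed by terminal ')' -> add ')'
  S -> y x B ) z : B is followed by terminal ')' -> add ')' (already in the set)
  B -> z : B does not occur in the body -> contributes nothing
FOLLOW(B) = {), ;, b, $}
Count: 4

4


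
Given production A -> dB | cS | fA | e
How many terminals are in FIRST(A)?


Production: A -> dB | cS | fA | e
Examining each alternative for leading terminals:
  A -> dB : first terminal = 'd'
  A -> cS : first terminal = 'c'
  A -> fA : first terminal = 'f'
  A -> e : first terminal = 'e'
FIRST(A) = {c, d, e, f}
Count: 4

4


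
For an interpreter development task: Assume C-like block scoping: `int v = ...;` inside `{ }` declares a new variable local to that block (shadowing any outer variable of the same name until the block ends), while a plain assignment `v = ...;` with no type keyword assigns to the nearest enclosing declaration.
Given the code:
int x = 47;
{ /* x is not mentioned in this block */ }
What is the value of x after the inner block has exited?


Analyzing scoping rules:
Outer scope: declares x = 47
Inner block: x is neither redeclared nor assigned -> unchanged
After the block -> 47
Result: 47

47


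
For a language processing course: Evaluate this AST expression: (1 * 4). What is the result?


Expression: (1 * 4)
Evaluating step by step:
  1 * 4 = 4
Result: 4

4


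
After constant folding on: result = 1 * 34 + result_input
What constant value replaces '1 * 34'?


Identifying constant sub-expression:
  Original: result = 1 * 34 + result_input
  1 and 34 are both compile-time constants
  Evaluating: 1 * 34 = 34
  After folding: result = 34 + result_input

34


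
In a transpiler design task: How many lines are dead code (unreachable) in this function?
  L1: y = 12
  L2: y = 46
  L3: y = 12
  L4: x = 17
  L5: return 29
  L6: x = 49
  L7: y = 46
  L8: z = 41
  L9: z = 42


Analyzing control flow:
  L1: reachable (before return)
  L2: reachable (before return)
  L3: reachable (before return)
  L4: reachable (before return)
  L5: reachable (return statement)
  L6: DEAD (after return at L5)
  L7: DEAD (after return at L5)
  L8: DEAD (after return at L5)
  L9: DEAD (after return at L5)
Return at L5, total lines = 9
Dead lines: L6 through L9
Count: 4

4


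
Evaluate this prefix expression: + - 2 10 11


Parsing prefix expression: + - 2 10 11
Step 1: Innermost operation '- 2 10'
  2 - 10 = -8
Step 2: Outer operation '+ [-8] 11'
  -8 + 11 = 3

3


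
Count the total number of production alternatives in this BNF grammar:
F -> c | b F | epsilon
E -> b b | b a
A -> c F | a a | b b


Counting alternatives per rule:
  F: 3 alternative(s)
  E: 2 alternative(s)
  A: 3 alternative(s)
Sum: 3 + 2 + 3 = 8

8


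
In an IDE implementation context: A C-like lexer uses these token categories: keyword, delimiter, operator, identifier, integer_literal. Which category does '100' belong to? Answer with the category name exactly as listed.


Token: '100'
Checking categories:
  identifier: no
  integer_literal: YES
  operator: no
  keyword: no
  delimiter: no
Category: integer_literal

integer_literal


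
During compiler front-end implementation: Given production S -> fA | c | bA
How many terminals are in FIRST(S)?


Production: S -> fA | c | bA
Examining each alternative for leading terminals:
  S -> fA : first terminal = 'f'
  S -> c : first terminal = 'c'
  S -> bA : first terminal = 'b'
FIRST(S) = {b, c, f}
Count: 3

3


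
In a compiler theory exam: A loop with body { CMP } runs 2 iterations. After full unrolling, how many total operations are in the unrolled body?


Loop body operations: CMP (1 op per iteration)
Unrolling 2 iterations:
  Iteration 1: CMP (1 ops)
  Iteration 2: CMP (1 ops)
Total: 2 iterations * 1 ops/iter = 2 operations

2


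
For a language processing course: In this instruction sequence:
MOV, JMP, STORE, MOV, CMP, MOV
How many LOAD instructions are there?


Scanning instruction sequence for LOAD:
  Position 1: MOV
  Position 2: JMP
  Position 3: STORE
  Position 4: MOV
  Position 5: CMP
  Position 6: MOV
Matches at positions: []
Total LOAD count: 0

0


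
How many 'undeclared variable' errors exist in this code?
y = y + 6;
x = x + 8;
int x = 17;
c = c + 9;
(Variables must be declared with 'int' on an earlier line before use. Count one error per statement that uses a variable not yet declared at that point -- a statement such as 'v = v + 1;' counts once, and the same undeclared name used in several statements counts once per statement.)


Scanning code line by line:
  Line 1: use 'y' -> ERROR (undeclared)
  Line 2: use 'x' -> ERROR (undeclared)
  Line 3: declare 'x' -> declared = ['x']
  Line 4: use 'c' -> ERROR (undeclared)
Total undeclared variable errors: 3

3


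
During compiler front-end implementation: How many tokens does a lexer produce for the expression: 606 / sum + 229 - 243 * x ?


Scanning '606 / sum + 229 - 243 * x'
Token 1: '606' -> integer_literal
Token 2: '/' -> operator
Token 3: 'sum' -> identifier
Token 4: '+' -> operator
Token 5: '229' -> integer_literal
Token 6: '-' -> operator
Token 7: '243' -> integer_literal
Token 8: '*' -> operator
Token 9: 'x' -> identifier
Total tokens: 9

9


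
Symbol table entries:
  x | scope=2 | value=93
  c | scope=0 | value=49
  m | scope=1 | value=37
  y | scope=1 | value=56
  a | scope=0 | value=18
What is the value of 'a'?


Searching symbol table for 'a':
  x | scope=2 | value=93
  c | scope=0 | value=49
  m | scope=1 | value=37
  y | scope=1 | value=56
  a | scope=0 | value=18 <- MATCH
Found 'a' at scope 0 with value 18

18


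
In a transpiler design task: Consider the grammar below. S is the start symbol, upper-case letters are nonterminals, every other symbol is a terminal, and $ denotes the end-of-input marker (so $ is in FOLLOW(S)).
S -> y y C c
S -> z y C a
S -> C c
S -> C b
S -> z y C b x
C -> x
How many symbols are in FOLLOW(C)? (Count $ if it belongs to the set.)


S is the start symbol and does not occur in any rule body, so FOLLOW(S) = {$}.
Examining every occurrence of C in a rule body:
  S -> y y C c : C is followed by terminal 'c' -> add 'c'
  S -> z y C a : C is followed by terminal 'a' -> add 'a'
  S -> C c : C is followed by terminal 'c' -> add 'c' (already in the set)
  S -> C b : C is followed by terminal 'b' -> add 'b'
  S -> z y C b x : C is followed by terminal 'b' -> add 'b' (already in the set)
  C -> x : C does not occur in the body -> contributes nothing
FOLLOW(C) = {a, b, c}
Count: 3

3


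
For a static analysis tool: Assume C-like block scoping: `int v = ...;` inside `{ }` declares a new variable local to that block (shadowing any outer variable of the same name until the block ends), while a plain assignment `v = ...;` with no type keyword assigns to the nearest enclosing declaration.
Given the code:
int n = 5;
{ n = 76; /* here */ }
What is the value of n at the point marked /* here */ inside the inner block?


Analyzing scoping rules:
Outer scope: declares n = 5
Inner block: 'n = 76;' has no type keyword, so it is an assignment to the outer n (no shadowing)
Inside the block, after the assignment -> 76
Result: 76

76


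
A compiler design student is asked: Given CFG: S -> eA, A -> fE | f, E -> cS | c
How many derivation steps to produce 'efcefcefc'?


Grammar: S -> eA, A -> fE | f, E -> cS | c
Deriving 'efcefcefc':
Step 1: S -> eA => eA
Step 2: A -> fE => efE
Step 3: E -> cS => efcS
Step 4: S -> eA => efceA
Step 5: A -> fE => efcefE
Step 6: E -> cS => efcefcS
Step 7: S -> eA => efcefceA
Step 8: A -> fE => efcefcefE
Step 9: E -> c => efcefcefc
Total derivation steps: 9

9


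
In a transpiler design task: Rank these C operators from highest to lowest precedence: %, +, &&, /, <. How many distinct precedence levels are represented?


Looking up precedence for each operator:
  % -> precedence 6
  + -> precedence 5
  && -> precedence 2
  / -> precedence 6
  < -> precedence 4
Sorted highest to lowest: %, /, +, <, &&
Distinct precedence values: [6, 5, 4, 2]
Number of distinct levels: 4

4


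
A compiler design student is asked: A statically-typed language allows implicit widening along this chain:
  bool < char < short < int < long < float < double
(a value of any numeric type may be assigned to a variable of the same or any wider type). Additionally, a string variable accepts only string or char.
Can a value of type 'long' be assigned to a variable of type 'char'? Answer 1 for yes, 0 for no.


Target variable type: char
Source value type: long
Numeric ranks: long=4, char=1
Widening allowed iff rank(source) <= rank(target): 4 <= 1? No
Result: 0

0


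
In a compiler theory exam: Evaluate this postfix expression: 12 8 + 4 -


Processing tokens left to right:
Push 12, Push 8
Pop 12 and 8, compute 12 + 8 = 20, push 20
Push 4
Pop 20 and 4, compute 20 - 4 = 16, push 16
Stack result: 16

16


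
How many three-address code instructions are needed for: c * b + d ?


Expression: c * b + d
Generating three-address code (respecting * over +/- precedence):
  Instruction 1: t1 = c * b
  Instruction 2: t2 = t1 + d
Total instructions: 2

2


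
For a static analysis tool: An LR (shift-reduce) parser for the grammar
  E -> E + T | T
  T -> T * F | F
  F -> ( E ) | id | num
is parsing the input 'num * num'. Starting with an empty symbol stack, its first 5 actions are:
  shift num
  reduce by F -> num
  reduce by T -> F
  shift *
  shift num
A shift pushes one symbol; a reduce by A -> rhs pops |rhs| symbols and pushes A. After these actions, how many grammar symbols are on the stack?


Tracking the symbol stack through each action:
  Action 1: shift 'num' : push -> stack = [num] (size 1)
  Action 2: reduce by F -> num : pop 1, push F -> stack = [F] (size 1)
  Action 3: reduce by T -> F : pop 1, push T -> stack = [T] (size 1)
  Action 4: shift '*' : push -> stack = [T, *] (size 2)
  Action 5: shift 'num' : push -> stack = [T, *, num] (size 3)
Final stack size: 3

3


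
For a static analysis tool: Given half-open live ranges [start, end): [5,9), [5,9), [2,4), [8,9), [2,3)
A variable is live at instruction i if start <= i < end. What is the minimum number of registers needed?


Live ranges:
  Var0: [5, 9)
  Var1: [5, 9)
  Var2: [2, 4)
  Var3: [8, 9)
  Var4: [2, 3)
Sweep-line events (position, delta, active):
  pos=2 start -> active=1
  pos=2 start -> active=2
  pos=3 end -> active=1
  pos=4 end -> active=0
  pos=5 start -> active=1
  pos=5 start -> active=2
  pos=8 start -> active=3
  pos=9 end -> active=2
  pos=9 end -> active=1
  pos=9 end -> active=0
Maximum simultaneous active: 3
Minimum registers needed: 3

3


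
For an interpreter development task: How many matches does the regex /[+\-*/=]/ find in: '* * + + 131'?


Pattern: /[+\-*/=]/ (operators)
Input: '* * + + 131'
Scanning for matches:
  Match 1: '*'
  Match 2: '*'
  Match 3: '+'
  Match 4: '+'
Total matches: 4

4


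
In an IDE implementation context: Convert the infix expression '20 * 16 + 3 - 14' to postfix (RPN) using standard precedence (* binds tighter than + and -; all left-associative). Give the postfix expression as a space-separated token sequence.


Applying the shunting-yard algorithm:
  Operand 20 -> output
  Push '*' onto operator stack -> op-stack: [*]
  Operand 16 -> output
  See '+' (prec 1); top '*' (prec 2) >= it -> pop '*' to output
  Push '+' onto operator stack -> op-stack: [+]
  Operand 3 -> output
  See '-' (prec 1); top '+' (prec 1) >= it -> pop '+' to output
  Push '-' onto operator stack -> op-stack: [-]
  Operand 14 -> output
  End of input: pop '-' to output
Postfix result: 20 16 * 3 + 14 -

20 16 * 3 + 14 -


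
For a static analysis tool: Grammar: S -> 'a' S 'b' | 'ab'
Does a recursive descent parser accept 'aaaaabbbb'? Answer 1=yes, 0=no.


Grammar accepts strings of the form a^n b^n (n >= 1)
Word: 'aaaaabbbb'
Counting: 5 a's and 4 b's
Check: 5 == 4? No
Mismatch: a-count != b-count
Rejected

0


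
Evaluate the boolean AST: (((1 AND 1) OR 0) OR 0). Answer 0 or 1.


Step 1: Evaluate inner node
  1 AND 1 = 1
Step 2: Evaluate next node
  1 OR 0 = 1
Step 3: Evaluate root node
  1 OR 0 = 1

1


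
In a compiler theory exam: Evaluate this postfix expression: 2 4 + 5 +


Processing tokens left to right:
Push 2, Push 4
Pop 2 and 4, compute 2 + 4 = 6, push 6
Push 5
Pop 6 and 5, compute 6 + 5 = 11, push 11
Stack result: 11

11


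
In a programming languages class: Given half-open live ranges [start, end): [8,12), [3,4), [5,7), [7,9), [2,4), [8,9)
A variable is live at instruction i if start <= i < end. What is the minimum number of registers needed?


Live ranges:
  Var0: [8, 12)
  Var1: [3, 4)
  Var2: [5, 7)
  Var3: [7, 9)
  Var4: [2, 4)
  Var5: [8, 9)
Sweep-line events (position, delta, active):
  pos=2 start -> active=1
  pos=3 start -> active=2
  pos=4 end -> active=1
  pos=4 end -> active=0
  pos=5 start -> active=1
  pos=7 end -> active=0
  pos=7 start -> active=1
  pos=8 start -> active=2
  pos=8 start -> active=3
  pos=9 end -> active=2
  pos=9 end -> active=1
  pos=12 end -> active=0
Maximum simultaneous active: 3
Minimum registers needed: 3

3


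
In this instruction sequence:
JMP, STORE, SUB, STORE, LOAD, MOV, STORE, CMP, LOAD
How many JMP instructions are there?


Scanning instruction sequence for JMP:
  Position 1: JMP <- MATCH
  Position 2: STORE
  Position 3: SUB
  Position 4: STORE
  Position 5: LOAD
  Position 6: MOV
  Position 7: STORE
  Position 8: CMP
  Position 9: LOAD
Matches at positions: [1]
Total JMP count: 1

1


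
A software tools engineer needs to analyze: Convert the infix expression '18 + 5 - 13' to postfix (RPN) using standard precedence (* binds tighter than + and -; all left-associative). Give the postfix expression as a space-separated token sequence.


Applying the shunting-yard algorithm:
  Operand 18 -> output
  Push '+' onto operator stack -> op-stack: [+]
  Operand 5 -> output
  See '-' (prec 1); top '+' (prec 1) >= it -> pop '+' to output
  Push '-' onto operator stack -> op-stack: [-]
  Operand 13 -> output
  End of input: pop '-' to output
Postfix result: 18 5 + 13 -

18 5 + 13 -


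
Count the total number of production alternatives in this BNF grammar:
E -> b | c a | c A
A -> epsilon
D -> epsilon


Counting alternatives per rule:
  E: 3 alternative(s)
  A: 1 alternative(s)
  D: 1 alternative(s)
Sum: 3 + 1 + 1 = 5

5


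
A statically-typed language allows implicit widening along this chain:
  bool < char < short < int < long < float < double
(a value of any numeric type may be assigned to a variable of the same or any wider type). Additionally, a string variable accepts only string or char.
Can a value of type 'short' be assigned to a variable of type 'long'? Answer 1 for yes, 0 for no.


Target variable type: long
Source value type: short
Numeric ranks: short=2, long=4
Widening allowed iff rank(source) <= rank(target): 2 <= 4? Yes
Result: 1

1


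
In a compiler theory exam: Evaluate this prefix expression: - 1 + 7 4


Parsing prefix expression: - 1 + 7 4
Step 1: Innermost operation '+ 7 4'
  7 + 4 = 11
Step 2: Outer operation '- 1 [11]'
  1 - 11 = -10

-10


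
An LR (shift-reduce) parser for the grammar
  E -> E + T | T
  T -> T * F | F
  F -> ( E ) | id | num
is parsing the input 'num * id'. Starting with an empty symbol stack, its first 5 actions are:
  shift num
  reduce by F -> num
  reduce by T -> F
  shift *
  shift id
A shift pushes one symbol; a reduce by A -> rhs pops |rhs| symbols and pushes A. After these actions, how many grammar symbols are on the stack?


Tracking the symbol stack through each action:
  Action 1: shift 'num' : push -> stack = [num] (size 1)
  Action 2: reduce by F -> num : pop 1, push F -> stack = [F] (size 1)
  Action 3: reduce by T -> F : pop 1, push T -> stack = [T] (size 1)
  Action 4: shift '*' : push -> stack = [T, *] (size 2)
  Action 5: shift 'id' : push -> stack = [T, *, id] (size 3)
Final stack size: 3

3


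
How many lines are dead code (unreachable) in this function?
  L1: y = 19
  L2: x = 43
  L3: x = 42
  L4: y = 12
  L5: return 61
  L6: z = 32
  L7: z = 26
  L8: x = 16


Analyzing control flow:
  L1: reachable (before return)
  L2: reachable (before return)
  L3: reachable (before return)
  L4: reachable (before return)
  L5: reachable (return statement)
  L6: DEAD (after return at L5)
  L7: DEAD (after return at L5)
  L8: DEAD (after return at L5)
Return at L5, total lines = 8
Dead lines: L6 through L8
Count: 3

3


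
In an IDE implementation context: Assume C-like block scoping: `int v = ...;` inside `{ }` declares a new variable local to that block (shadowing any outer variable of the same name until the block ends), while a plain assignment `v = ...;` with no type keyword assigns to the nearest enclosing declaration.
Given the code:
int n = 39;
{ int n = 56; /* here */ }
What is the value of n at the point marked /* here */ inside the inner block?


Analyzing scoping rules:
Outer scope: declares n = 39
Inner block: 'int n = 56;' declares a NEW n that shadows the outer one
Inside the block the inner declaration is in scope -> 56
Result: 56

56


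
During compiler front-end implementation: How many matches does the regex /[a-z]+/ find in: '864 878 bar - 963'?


Pattern: /[a-z]+/ (identifiers)
Input: '864 878 bar - 963'
Scanning for matches:
  Match 1: 'bar'
Total matches: 1

1


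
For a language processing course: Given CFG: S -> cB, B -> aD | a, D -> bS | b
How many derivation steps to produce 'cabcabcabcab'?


Grammar: S -> cB, B -> aD | a, D -> bS | b
Deriving 'cabcabcabcab':
Step 1: S -> cB => cB
Step 2: B -> aD => caD
Step 3: D -> bS => cabS
Step 4: S -> cB => cabcB
Step 5: B -> aD => cabcaD
Step 6: D -> bS => cabcabS
Step 7: S -> cB => cabcabcB
Step 8: B -> aD => cabcabcaD
Step 9: D -> bS => cabcabcabS
Step 10: S -> cB => cabcabcabcB
Step 11: B -> aD => cabcabcabcaD
Step 12: D -> b => cabcabcabcab
Total derivation steps: 12

12


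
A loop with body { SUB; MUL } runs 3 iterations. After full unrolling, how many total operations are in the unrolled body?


Loop body operations: SUB, MUL (2 ops per iteration)
Unrolling 3 iterations:
  Iteration 1: SUB, MUL (2 ops)
  Iteration 2: SUB, MUL (2 ops)
  Iteration 3: SUB, MUL (2 ops)
Total: 3 iterations * 2 ops/iter = 6 operations

6


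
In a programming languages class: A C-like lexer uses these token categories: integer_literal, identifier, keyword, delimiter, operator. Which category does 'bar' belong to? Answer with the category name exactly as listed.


Token: 'bar'
Checking categories:
  identifier: YES
  integer_literal: no
  operator: no
  keyword: no
  delimiter: no
Category: identifier

identifier


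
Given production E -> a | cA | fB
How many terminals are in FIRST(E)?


Production: E -> a | cA | fB
Examining each alternative for leading terminals:
  E -> a : first terminal = 'a'
  E -> cA : first terminal = 'c'
  E -> fB : first terminal = 'f'
FIRST(E) = {a, c, f}
Count: 3

3


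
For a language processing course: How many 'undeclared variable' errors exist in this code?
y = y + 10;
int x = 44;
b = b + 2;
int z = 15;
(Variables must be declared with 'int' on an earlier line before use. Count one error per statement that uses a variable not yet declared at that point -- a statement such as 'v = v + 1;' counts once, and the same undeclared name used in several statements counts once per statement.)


Scanning code line by line:
  Line 1: use 'y' -> ERROR (undeclared)
  Line 2: declare 'x' -> declared = ['x']
  Line 3: use 'b' -> ERROR (undeclared)
  Line 4: declare 'z' -> declared = ['x', 'z']
Total undeclared variable errors: 2

2


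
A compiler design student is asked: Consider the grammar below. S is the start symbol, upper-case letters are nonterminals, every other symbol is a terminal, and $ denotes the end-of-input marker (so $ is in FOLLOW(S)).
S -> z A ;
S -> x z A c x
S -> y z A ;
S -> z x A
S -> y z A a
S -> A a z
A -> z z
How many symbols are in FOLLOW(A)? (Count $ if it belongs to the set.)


S is the start symbol and does not occur in any rule body, so FOLLOW(S) = {$}.
Examining every occurrence of A in a rule body:
  S -> z A ; : A is followed by terminal ';' -> add ';'
  S -> x z A c x : A is followed by terminal 'c' -> add 'c'
  S -> y z A ; : A is followed by terminal ';' -> add ';' (already in the set)
  S -> z x A : A is at the right end -> add FOLLOW(S) = {$}
  S -> y z A a : A is followed by terminal 'a' -> add 'a'
  S -> A a z : A is followed by terminal 'a' -> add 'a' (already in the set)
  A -> z z : A does not occur in the body -> contributes nothing
FOLLOW(A) = {;, a, c, $}
Count: 4

4


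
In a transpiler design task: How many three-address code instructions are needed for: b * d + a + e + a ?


Expression: b * d + a + e + a
Generating three-address code (respecting * over +/- precedence):
  Instruction 1: t1 = b * d
  Instruction 2: t2 = t1 + a
  Instruction 3: t3 = t2 + e
  Instruction 4: t4 = t3 + a
Total instructions: 4

4


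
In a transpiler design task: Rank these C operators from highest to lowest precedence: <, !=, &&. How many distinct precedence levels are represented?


Looking up precedence for each operator:
  < -> precedence 4
  != -> precedence 3
  && -> precedence 2
Sorted highest to lowest: <, !=, &&
Distinct precedence values: [4, 3, 2]
Number of distinct levels: 3

3


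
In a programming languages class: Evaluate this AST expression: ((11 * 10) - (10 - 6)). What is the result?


Expression: ((11 * 10) - (10 - 6))
Evaluating step by step:
  11 * 10 = 110
  10 - 6 = 4
  110 - 4 = 106
Result: 106

106


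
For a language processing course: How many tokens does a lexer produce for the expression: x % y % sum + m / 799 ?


Scanning 'x % y % sum + m / 799'
Token 1: 'x' -> identifier
Token 2: '%' -> operator
Token 3: 'y' -> identifier
Token 4: '%' -> operator
Token 5: 'sum' -> identifier
Token 6: '+' -> operator
Token 7: 'm' -> identifier
Token 8: '/' -> operator
Token 9: '799' -> integer_literal
Total tokens: 9

9


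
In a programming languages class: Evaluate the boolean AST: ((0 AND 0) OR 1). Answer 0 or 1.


Step 1: Evaluate inner node
  0 AND 0 = 0
Step 2: Evaluate root node
  0 OR 1 = 1

1


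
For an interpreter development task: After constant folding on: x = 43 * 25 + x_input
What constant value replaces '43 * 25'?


Identifying constant sub-expression:
  Original: x = 43 * 25 + x_input
  43 and 25 are both compile-time constants
  Evaluating: 43 * 25 = 1075
  After folding: x = 1075 + x_input

1075


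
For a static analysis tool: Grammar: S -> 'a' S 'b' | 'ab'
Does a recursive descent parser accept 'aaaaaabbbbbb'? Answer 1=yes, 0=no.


Grammar accepts strings of the form a^n b^n (n >= 1)
Word: 'aaaaaabbbbbb'
Counting: 6 a's and 6 b's
Check: 6 == 6? Yes
Derivation (S -> aSb applied 5 time(s), then S -> ab): S => aSb => aaSbb => aaaSbbb => aaaaSbbbb => aaaaaSbbbbb => aaaaaabbbbbb
Accepted

1


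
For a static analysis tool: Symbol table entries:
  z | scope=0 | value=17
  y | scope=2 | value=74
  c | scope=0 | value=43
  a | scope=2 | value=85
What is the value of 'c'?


Searching symbol table for 'c':
  z | scope=0 | value=17
  y | scope=2 | value=74
  c | scope=0 | value=43 <- MATCH
  a | scope=2 | value=85
Found 'c' at scope 0 with value 43

43


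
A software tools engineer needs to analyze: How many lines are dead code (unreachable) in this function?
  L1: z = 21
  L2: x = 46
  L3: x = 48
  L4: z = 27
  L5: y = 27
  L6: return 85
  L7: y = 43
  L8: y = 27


Analyzing control flow:
  L1: reachable (before return)
  L2: reachable (before return)
  L3: reachable (before return)
  L4: reachable (before return)
  L5: reachable (before return)
  L6: reachable (return statement)
  L7: DEAD (after return at L6)
  L8: DEAD (after return at L6)
Return at L6, total lines = 8
Dead lines: L7 through L8
Count: 2

2


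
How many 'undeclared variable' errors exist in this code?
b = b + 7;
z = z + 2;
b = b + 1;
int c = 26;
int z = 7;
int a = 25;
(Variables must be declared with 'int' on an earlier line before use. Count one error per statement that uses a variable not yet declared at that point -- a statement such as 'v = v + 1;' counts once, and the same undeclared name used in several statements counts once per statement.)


Scanning code line by line:
  Line 1: use 'b' -> ERROR (undeclared)
  Line 2: use 'z' -> ERROR (undeclared)
  Line 3: use 'b' -> ERROR (undeclared)
  Line 4: declare 'c' -> declared = ['c']
  Line 5: declare 'z' -> declared = ['c', 'z']
  Line 6: declare 'a' -> declared = ['a', 'c', 'z']
Total undeclared variable errors: 3

3


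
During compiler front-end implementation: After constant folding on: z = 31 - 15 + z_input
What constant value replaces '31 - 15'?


Identifying constant sub-expression:
  Original: z = 31 - 15 + z_input
  31 and 15 are both compile-time constants
  Evaluating: 31 - 15 = 16
  After folding: z = 16 + z_input

16


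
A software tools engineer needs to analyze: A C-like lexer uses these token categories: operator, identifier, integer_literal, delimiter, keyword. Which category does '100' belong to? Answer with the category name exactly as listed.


Token: '100'
Checking categories:
  identifier: no
  integer_literal: YES
  operator: no
  keyword: no
  delimiter: no
Category: integer_literal

integer_literal
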